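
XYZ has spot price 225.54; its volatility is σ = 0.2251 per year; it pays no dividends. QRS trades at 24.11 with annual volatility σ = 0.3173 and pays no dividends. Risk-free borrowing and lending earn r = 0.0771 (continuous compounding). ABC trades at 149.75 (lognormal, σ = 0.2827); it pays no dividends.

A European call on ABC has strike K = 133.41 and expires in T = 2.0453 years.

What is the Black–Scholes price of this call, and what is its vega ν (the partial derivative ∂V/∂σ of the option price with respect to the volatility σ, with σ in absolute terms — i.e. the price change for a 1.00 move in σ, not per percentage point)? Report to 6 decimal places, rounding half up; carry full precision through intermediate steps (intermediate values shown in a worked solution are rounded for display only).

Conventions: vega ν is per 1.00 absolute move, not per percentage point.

σ√T = 0.2827·√2.0453 = 0.404301
d₁ = (ln(S/K) + (r+σ²/2)T) / (σ√T) = (ln(149.75/133.41) + (0.0771+0.2827²/2)·2.0453) / 0.404301 = (0.115540 + 0.239422) / 0.404301 = 0.877966
d₂ = d₁ − σ√T = 0.877966 − 0.404301 = 0.473666
e^{−rT} = 0.854112
N(d₁) = 0.810019,  N(d₂) = 0.682131
Call price V = S·N(d₁) − K·e^{−rT}·N(d₂) = 121.300344 − 77.726845 = 43.573499
φ(d₁) = (1/√(2π))·e^{−d₁²/2} = 0.271349
ν = S·φ(d₁)·√T = 58.112951

price = 43.573499
ν = 58.112951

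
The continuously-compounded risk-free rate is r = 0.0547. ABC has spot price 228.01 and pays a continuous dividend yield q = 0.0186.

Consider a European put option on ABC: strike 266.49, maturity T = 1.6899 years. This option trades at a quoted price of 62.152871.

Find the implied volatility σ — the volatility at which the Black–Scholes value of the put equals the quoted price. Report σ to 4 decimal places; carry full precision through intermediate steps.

sigma = 0.4245

At σ = 0.4245 the Black–Scholes value reproduces the quote:
σ√T = 0.4245·√1.6899 = 0.551834
d₁ = (ln(S/K) + (r−q+σ²/2)T) / (σ√T) = (ln(228.01/266.49) + (0.0547−0.0186+0.4245²/2)·1.6899) / 0.551834 = (-0.155947 + 0.213266) / 0.551834 = 0.103869
d₂ = d₁ − σ√T = 0.103869 − 0.551834 = -0.447965
e^{−rT} = 0.911706
e^{−qT} = 0.969057
N(−d₁) = 0.458637,  N(−d₂) = 0.672911
V = K·e^{−rT}·N(−d₂) − S·e^{−qT}·N(−d₁) = 163.490768 − 101.337897 = 62.152871 (the observed quote) — the price is monotone increasing in volatility, hence this σ is the only solution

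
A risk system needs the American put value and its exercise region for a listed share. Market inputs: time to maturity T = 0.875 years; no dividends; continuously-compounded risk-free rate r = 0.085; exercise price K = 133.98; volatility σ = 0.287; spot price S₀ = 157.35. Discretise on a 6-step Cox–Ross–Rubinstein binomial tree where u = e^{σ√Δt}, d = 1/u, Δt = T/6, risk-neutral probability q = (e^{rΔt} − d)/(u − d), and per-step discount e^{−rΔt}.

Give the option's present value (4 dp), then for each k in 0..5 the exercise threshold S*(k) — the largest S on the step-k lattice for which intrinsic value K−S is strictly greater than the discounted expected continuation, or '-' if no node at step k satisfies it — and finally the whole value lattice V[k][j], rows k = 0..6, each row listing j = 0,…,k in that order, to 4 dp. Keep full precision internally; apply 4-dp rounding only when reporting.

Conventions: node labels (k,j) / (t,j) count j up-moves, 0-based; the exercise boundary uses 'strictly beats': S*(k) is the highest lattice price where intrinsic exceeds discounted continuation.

params: Δt=0.14583 u=1.11583 d=0.89619 q=0.52942 e^(-rΔt)=0.98768
t_6 payoffs: 52.4580 32.4786 7.6026 0.0000 0.0000 0.0000 0.0000
t_5: node(5,0) S=90.9648 payoff=43.0152 vs cont=41.3646 → 43.0152 [stop]  node(5,1) S=113.2585 payoff=20.7215 vs cont=19.0710 → 20.7215 [stop]  node(5,2) S=141.0159 payoff=0.0000 vs cont=3.5336 → 3.5336 [wait]  node(5,3) S=175.5761 payoff=0.0000 vs cont=0.0000 → 0.0000 [wait]  node(5,4) S=218.6063 payoff=0.0000 vs cont=0.0000 → 0.0000 [wait]  node(5,5) S=272.1824 payoff=0.0000 vs cont=0.0000 → 0.0000 [wait]  ⇒ S*(5)=113.2585
t_4: node(4,0) S=101.5014 payoff=32.4786 vs cont=30.8280 → 32.4786 [stop]  node(4,1) S=126.3774 payoff=7.6026 vs cont=11.4788 → 11.4788 [wait]  node(4,2) S=157.3500 payoff=0.0000 vs cont=1.6424 → 1.6424 [wait]  node(4,3) S=195.9134 payoff=0.0000 vs cont=0.0000 → 0.0000 [wait]  node(4,4) S=243.9278 payoff=0.0000 vs cont=0.0000 → 0.0000 [wait]  ⇒ S*(4)=101.5014
t_3: node(3,0) S=113.2585 payoff=20.7215 vs cont=21.0978 → 21.0978 [wait]  node(3,1) S=141.0159 payoff=0.0000 vs cont=6.1940 → 6.1940 [wait]  node(3,2) S=175.5761 payoff=0.0000 vs cont=0.7633 → 0.7633 [wait]  node(3,3) S=218.6063 payoff=0.0000 vs cont=0.0000 → 0.0000 [wait]  ⇒ S*(3)=-
t_2: node(2,0) S=126.3774 payoff=7.6026 vs cont=13.0448 → 13.0448 [wait]  node(2,1) S=157.3500 payoff=0.0000 vs cont=3.2780 → 3.2780 [wait]  node(2,2) S=195.9134 payoff=0.0000 vs cont=0.3548 → 0.3548 [wait]  ⇒ S*(2)=-
t_1: node(1,0) S=141.0159 payoff=0.0000 vs cont=7.7771 → 7.7771 [wait]  node(1,1) S=175.5761 payoff=0.0000 vs cont=1.7091 → 1.7091 [wait]  ⇒ S*(1)=-
t_0: node(0,0) S=157.3500 payoff=0.0000 vs cont=4.5084 → 4.5084 [wait]  ⇒ S*(0)=-

price = 4.5084
boundary = - - - - 101.5014 113.2585
tree:
4.5084
7.7771 1.7091
13.0448 3.2780 0.3548
21.0978 6.1940 0.7633 0.0000
32.4786 11.4788 1.6424 0.0000 0.0000
43.0152 20.7215 3.5336 0.0000 0.0000 0.0000
52.4580 32.4786 7.6026 0.0000 0.0000 0.0000 0.0000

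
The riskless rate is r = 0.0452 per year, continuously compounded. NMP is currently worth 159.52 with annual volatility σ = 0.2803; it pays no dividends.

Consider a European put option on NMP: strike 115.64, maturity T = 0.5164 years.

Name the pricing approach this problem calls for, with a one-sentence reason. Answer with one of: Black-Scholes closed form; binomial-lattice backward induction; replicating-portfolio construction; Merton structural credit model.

Key observation: everything needed for the exact continuous-time valuation of the European put on NMP (strike 115.64) is given, and no feature rules the closed form out.

framework: Black-Scholes closed form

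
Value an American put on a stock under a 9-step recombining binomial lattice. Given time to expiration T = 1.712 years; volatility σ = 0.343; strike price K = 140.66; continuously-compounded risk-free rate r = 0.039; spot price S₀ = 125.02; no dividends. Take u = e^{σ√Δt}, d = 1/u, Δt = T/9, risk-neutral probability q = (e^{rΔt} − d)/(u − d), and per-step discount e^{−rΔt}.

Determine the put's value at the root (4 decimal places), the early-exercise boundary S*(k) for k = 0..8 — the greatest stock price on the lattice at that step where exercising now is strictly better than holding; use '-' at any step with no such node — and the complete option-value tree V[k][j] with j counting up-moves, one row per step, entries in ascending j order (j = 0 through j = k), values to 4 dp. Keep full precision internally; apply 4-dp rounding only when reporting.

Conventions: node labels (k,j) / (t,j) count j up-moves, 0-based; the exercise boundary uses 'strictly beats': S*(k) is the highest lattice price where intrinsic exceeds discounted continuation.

Δt=0.19022, u=1.16137, d=0.86105, q=0.48747, disc=e^(-rΔt)=0.99261
k=9 terminal: V=max(K-S,0) → 108.1322 96.7874 81.4858 60.8474 33.0110 0.0000 0.0000 0.0000 0.0000 0.0000
k=8: j=0 S=37.7767 intr=102.8833 cont=101.8436 V=102.8833[EX]; j=1 S=50.9522 intr=89.7078 cont=88.6682 V=89.7078[EX]; j=2 S=68.7229 intr=71.9371 cont=70.8974 V=71.9371[EX]; j=3 S=92.6917 intr=47.9683 cont=46.9287 V=47.9683[EX]; j=4 S=125.0200 intr=15.6400 cont=16.7942 V=16.7942[hold]; j=5 S=168.6236 intr=0.0000 cont=0.0000 V=0.0000[hold]; j=6 S=227.4350 intr=0.0000 cont=0.0000 V=0.0000[hold]; j=7 S=306.7581 intr=0.0000 cont=0.0000 V=0.0000[hold]; j=8 S=413.7471 intr=0.0000 cont=0.0000 V=0.0000[hold]  S*(8)=92.6917
k=7: j=0 S=43.8726 intr=96.7874 cont=95.7477 V=96.7874[EX]; j=1 S=59.1742 intr=81.4858 cont=80.4462 V=81.4858[EX]; j=2 S=79.8126 intr=60.8474 cont=59.8078 V=60.8474[EX]; j=3 S=107.6490 intr=33.0110 cont=32.5298 V=33.0110[EX]; j=4 S=145.1941 intr=0.0000 cont=8.5440 V=8.5440[hold]; j=5 S=195.8339 intr=0.0000 cont=0.0000 V=0.0000[hold]; j=6 S=264.1354 intr=0.0000 cont=0.0000 V=0.0000[hold]; j=7 S=356.2587 intr=0.0000 cont=0.0000 V=0.0000[hold]  S*(7)=107.6490
k=6: j=0 S=50.9522 intr=89.7078 cont=88.6682 V=89.7078[EX]; j=1 S=68.7229 intr=71.9371 cont=70.8974 V=71.9371[EX]; j=2 S=92.6917 intr=47.9683 cont=46.9287 V=47.9683[EX]; j=3 S=125.0200 intr=15.6400 cont=20.9283 V=20.9283[hold]; j=4 S=168.6236 intr=0.0000 cont=4.3467 V=4.3467[hold]; j=5 S=227.4350 intr=0.0000 cont=0.0000 V=0.0000[hold]; j=6 S=306.7581 intr=0.0000 cont=0.0000 V=0.0000[hold]  S*(6)=92.6917
k=5: j=0 S=59.1742 intr=81.4858 cont=80.4462 V=81.4858[EX]; j=1 S=79.8126 intr=60.8474 cont=59.8078 V=60.8474[EX]; j=2 S=107.6490 intr=33.0110 cont=34.5302 V=34.5302[hold]; j=3 S=145.1941 intr=0.0000 cont=12.7504 V=12.7504[hold]; j=4 S=195.8339 intr=0.0000 cont=2.2114 V=2.2114[hold]; j=5 S=264.1354 intr=0.0000 cont=0.0000 V=0.0000[hold]  S*(5)=79.8126
k=4: j=0 S=68.7229 intr=71.9371 cont=70.8974 V=71.9371[EX]; j=1 S=92.6917 intr=47.9683 cont=47.6638 V=47.9683[EX]; j=2 S=125.0200 intr=15.6400 cont=23.7366 V=23.7366[hold]; j=3 S=168.6236 intr=0.0000 cont=7.5567 V=7.5567[hold]; j=4 S=227.4350 intr=0.0000 cont=1.1250 V=1.1250[hold]  S*(4)=92.6917
k=3: j=0 S=79.8126 intr=60.8474 cont=59.8078 V=60.8474[EX]; j=1 S=107.6490 intr=33.0110 cont=35.8890 V=35.8890[hold]; j=2 S=145.1941 intr=0.0000 cont=15.7323 V=15.7323[hold]; j=3 S=195.8339 intr=0.0000 cont=4.3888 V=4.3888[hold]  S*(3)=79.8126
k=2: j=0 S=92.6917 intr=47.9683 cont=48.3212 V=48.3212[hold]; j=1 S=125.0200 intr=15.6400 cont=25.8707 V=25.8707[hold]; j=2 S=168.6236 intr=0.0000 cont=10.1274 V=10.1274[hold]  S*(2)=-
k=1: j=0 S=107.6490 intr=33.0110 cont=37.1011 V=37.1011[hold]; j=1 S=145.1941 intr=0.0000 cont=18.0619 V=18.0619[hold]  S*(1)=-
k=0: j=0 S=125.0200 intr=15.6400 cont=27.6145 V=27.6145[hold]  S*(0)=-

price = 27.6145
boundary = - - - 79.8126 92.6917 79.8126 92.6917 107.6490 92.6917
tree:
27.6145
37.1011 18.0619
48.3212 25.8707 10.1274
60.8474 35.8890 15.7323 4.3888
71.9371 47.9683 23.7366 7.5567 1.1250
81.4858 60.8474 34.5302 12.7504 2.2114 0.0000
89.7078 71.9371 47.9683 20.9283 4.3467 0.0000 0.0000
96.7874 81.4858 60.8474 33.0110 8.5440 0.0000 0.0000 0.0000
102.8833 89.7078 71.9371 47.9683 16.7942 0.0000 0.0000 0.0000 0.0000
108.1322 96.7874 81.4858 60.8474 33.0110 0.0000 0.0000 0.0000 0.0000 0.0000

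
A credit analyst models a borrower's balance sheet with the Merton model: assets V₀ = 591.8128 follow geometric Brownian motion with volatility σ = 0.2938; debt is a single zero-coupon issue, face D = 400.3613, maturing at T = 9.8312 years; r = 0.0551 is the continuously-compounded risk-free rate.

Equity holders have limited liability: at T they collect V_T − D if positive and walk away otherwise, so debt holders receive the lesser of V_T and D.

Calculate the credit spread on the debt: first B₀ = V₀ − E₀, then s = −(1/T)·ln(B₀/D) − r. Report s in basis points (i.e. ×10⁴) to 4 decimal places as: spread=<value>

Apply the equity-as-call identities (strike 400.3613, horizon 9.8312 years):
d₁ = [ln(V₀/D) + (r + σ²/2)T] / (σ√T)
   = [ln(591.8128/400.3613) + (0.0551 + 0.5·0.2938²)·9.8312] / (0.2938·√9.8312)
   = [0.390823 + 0.966006] / 0.921202 = 1.472889
d₂ = d₁ − σ√T = 1.472889 − 0.921202 = 0.551687
N(d₁) = 0.929610,  N(d₂) = 0.709419,  e^(−rT) = 0.581759
E₀ = V₀·N(d₁) − D·e^(−rT)·N(d₂)
   = 591.8128·0.929610 − 400.3613·0.581759·0.709419 = 384.921488
B₀ = V₀ − E₀ = 591.8128 − 384.921488 = 206.891312
spread = −(1/T)·ln(B₀/D) − r = −(1/9.8312)·ln(206.891312/400.3613) − 0.0551 = 0.01205089
in basis points: 0.01205089 × 10⁴ = 120.5089 bp

spread=120.5089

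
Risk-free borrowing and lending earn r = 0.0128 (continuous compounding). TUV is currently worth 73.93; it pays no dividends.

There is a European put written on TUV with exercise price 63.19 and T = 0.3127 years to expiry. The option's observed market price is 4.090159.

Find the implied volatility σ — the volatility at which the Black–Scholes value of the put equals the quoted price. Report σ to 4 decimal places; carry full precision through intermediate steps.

At σ = 0.5587 the Black–Scholes value reproduces the quote:
σ√T = 0.5587·√0.3127 = 0.312423
d₁ = (ln(S/K) + (r+σ²/2)T) / (σ√T) = (ln(73.93/63.19) + (0.0128+0.5587²/2)·0.3127) / 0.312423 = (0.156973 + 0.052807) / 0.312423 = 0.671459
d₂ = d₁ − σ√T = 0.671459 − 0.312423 = 0.359037
e^{−rT} = 0.996005
N(−d₁) = 0.250964,  N(−d₂) = 0.359784
V = K·e^{−rT}·N(−d₂) − S·N(−d₁) = 22.643924 − 18.553765 = 4.090159 (equal to the quote); since ∂V/∂σ > 0 for all σ, the implied volatility is unique

sigma = 0.5587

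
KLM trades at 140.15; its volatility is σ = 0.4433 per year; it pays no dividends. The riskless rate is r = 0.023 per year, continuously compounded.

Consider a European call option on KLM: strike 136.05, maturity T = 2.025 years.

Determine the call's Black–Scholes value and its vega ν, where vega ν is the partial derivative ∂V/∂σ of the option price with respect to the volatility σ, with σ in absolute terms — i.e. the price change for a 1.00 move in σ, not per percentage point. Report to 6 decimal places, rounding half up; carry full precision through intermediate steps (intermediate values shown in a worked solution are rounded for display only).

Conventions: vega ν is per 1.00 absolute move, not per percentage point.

σ√T = 0.4433·√2.025 = 0.630827
d₁ = (ln(S/K) + (r+σ²/2)T) / (σ√T) = (ln(140.15/136.05) + (0.023+0.4433²/2)·2.025) / 0.630827 = (0.029691 + 0.245546) / 0.630827 = 0.436312
d₂ = d₁ − σ√T = 0.436312 − 0.630827 = -0.194515
e^{−rT} = 0.954493
N(d₁) = 0.668695,  N(d₂) = 0.422886
Call price V = S·N(d₁) − K·e^{−rT}·N(d₂) = 93.717559 − 54.915481 = 38.802078
φ(d₁) = (1/√(2π))·e^{−d₁²/2} = 0.362721
ν = S·φ(d₁)·√T = 72.339888

price = 38.802078
ν = 72.339888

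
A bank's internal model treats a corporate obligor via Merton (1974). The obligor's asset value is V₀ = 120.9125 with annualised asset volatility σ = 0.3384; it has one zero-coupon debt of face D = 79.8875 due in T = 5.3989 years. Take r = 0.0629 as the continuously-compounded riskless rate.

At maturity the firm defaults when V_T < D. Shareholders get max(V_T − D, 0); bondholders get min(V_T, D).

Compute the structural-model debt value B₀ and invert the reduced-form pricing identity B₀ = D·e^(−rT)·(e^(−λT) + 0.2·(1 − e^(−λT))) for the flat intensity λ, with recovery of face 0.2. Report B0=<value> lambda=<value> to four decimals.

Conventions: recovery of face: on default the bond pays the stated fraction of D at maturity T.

B0=51.2904 lambda=0.0243

Work the structural quantities from V₀ = 120.9125 against face 79.8875:
d₁ = [ln(V₀/D) + (r + σ²/2)T] / (σ√T)
   = [ln(120.9125/79.8875) + (0.0629 + 0.5·0.3384²)·5.3989] / (0.3384·√5.3989)
   = [0.414448 + 0.648717] / 0.786290 = 1.352127
d₂ = d₁ − σ√T = 1.352127 − 0.786290 = 0.565837
N(d₁) = 0.911833,  N(d₂) = 0.714248,  e^(−rT) = 0.712062
E₀ = V₀·N(d₁) − D·e^(−rT)·N(d₂)
   = 120.9125·0.911833 − 79.8875·0.712062·0.714248 = 69.622120
B₀ = V₀ − E₀ = 120.9125 − 69.622120 = 51.290380
e^(−λT) = (B₀·e^(rT)/D − 0.2)/(1 − 0.2) = (51.2904·1.404373/79.8875 − 0.2)/0.8 = 0.87706687
λ = −ln(0.87706687)/5.3989 = 0.024296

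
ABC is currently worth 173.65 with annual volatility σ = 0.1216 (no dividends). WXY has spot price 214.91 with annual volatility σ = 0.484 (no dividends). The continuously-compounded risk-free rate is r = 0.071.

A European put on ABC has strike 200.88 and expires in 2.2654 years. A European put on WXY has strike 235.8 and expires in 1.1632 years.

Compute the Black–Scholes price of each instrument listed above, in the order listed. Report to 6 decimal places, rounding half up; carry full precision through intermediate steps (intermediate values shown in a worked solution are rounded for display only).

[ABC put K=200.88]
σ√T = 0.1216·√2.2654 = 0.183023
d₁ = (ln(S/K) + (r+σ²/2)T) / (σ√T) = (ln(173.65/200.88) + (0.071+0.1216²/2)·2.2654) / 0.183023 = (-0.145666 + 0.177592) / 0.183023 = 0.174438
d₂ = d₁ − σ√T = 0.174438 − 0.183023 = -0.008585
e^{−rT} = 0.851425
N(−d₁) = 0.430761,  N(−d₂) = 0.503425
price = K·e^{−rT}·N(−d₂) − S·N(−d₁) = 86.102945 − 74.801579 = 11.301366
[WXY put K=235.8]
σ√T = 0.484·√1.1632 = 0.522002
d₁ = (ln(S/K) + (r+σ²/2)T) / (σ√T) = (ln(214.91/235.8) + (0.071+0.484²/2)·1.1632) / 0.522002 = (-0.092765 + 0.218830) / 0.522002 = 0.241504
d₂ = d₁ − σ√T = 0.241504 − 0.522002 = -0.280498
e^{−rT} = 0.920731
N(−d₁) = 0.404582,  N(−d₂) = 0.610452
price = K·e^{−rT}·N(−d₂) − S·N(−d₁) = 132.534333 − 86.948749 = 45.585584

price(ABC put K=200.88) = 11.301366
price(WXY put K=235.8) = 45.585584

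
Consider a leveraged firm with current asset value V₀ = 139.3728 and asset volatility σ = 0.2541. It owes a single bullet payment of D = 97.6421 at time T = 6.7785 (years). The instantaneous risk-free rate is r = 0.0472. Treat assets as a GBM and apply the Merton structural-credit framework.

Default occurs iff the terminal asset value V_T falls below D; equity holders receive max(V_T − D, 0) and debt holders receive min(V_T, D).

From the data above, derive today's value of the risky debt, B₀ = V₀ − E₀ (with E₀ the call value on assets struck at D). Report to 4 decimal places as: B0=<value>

B0=65.8283

Apply the equity-as-call identities (strike 97.6421, horizon 6.7785 years):
d₁ = [ln(V₀/D) + (r + σ²/2)T] / (σ√T)
   = [ln(139.3728/97.6421) + (0.0472 + 0.5·0.2541²)·6.7785] / (0.2541·√6.7785)
   = [0.355844 + 0.538778] / 0.661563 = 1.352284
d₂ = d₁ − σ√T = 1.352284 − 0.661563 = 0.690721
N(d₁) = 0.911858,  N(d₂) = 0.755130,  e^(−rT) = 0.726189
E₀ = V₀·N(d₁) − D·e^(−rT)·N(d₂)
   = 139.3728·0.911858 − 97.6421·0.726189·0.755130 = 73.544507
B₀ = V₀ − E₀ = 139.3728 − 73.544507 = 65.828293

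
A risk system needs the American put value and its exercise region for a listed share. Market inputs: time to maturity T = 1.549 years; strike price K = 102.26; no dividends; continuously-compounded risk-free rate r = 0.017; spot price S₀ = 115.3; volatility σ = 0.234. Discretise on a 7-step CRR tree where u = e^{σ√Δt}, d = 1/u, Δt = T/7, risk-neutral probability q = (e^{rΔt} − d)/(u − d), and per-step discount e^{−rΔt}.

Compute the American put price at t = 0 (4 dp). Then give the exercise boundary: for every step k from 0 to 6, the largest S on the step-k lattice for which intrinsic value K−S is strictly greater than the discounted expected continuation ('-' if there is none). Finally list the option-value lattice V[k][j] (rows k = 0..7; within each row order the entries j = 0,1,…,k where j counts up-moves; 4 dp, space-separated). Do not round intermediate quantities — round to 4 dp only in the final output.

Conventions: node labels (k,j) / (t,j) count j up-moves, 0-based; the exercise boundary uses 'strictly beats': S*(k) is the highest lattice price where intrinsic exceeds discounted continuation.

price = 5.9702
boundary = - - - - 74.2348 82.8730 74.2348
tree:
5.9702
9.2645 2.5819
13.9554 4.4455 0.6591
20.2514 7.4992 1.2961 0.0000
28.0252 12.3031 2.5489 0.0000 0.0000
35.7630 19.3870 5.0127 0.0000 0.0000 0.0000
42.6942 28.0252 9.8581 0.0000 0.0000 0.0000 0.0000
48.9030 35.7630 19.3870 0.0000 0.0000 0.0000 0.0000 0.0000

Δt=0.22129, u=1.11636, d=0.89577, q=0.48959, disc=e^(-rΔt)=0.99625
k=7 terminal: V=max(K-S,0) → 48.9030 35.7630 19.3870 0.0000 0.0000 0.0000 0.0000 0.0000
k=6: j=0 S=59.5658 intr=42.6942 cont=42.3102 V=42.6942[EX]; j=1 S=74.2348 intr=28.0252 cont=27.6412 V=28.0252[EX]; j=2 S=92.5164 intr=9.7436 cont=9.8581 V=9.8581[hold]; j=3 S=115.3000 intr=0.0000 cont=0.0000 V=0.0000[hold]; j=4 S=143.6945 intr=0.0000 cont=0.0000 V=0.0000[hold]; j=5 S=179.0816 intr=0.0000 cont=0.0000 V=0.0000[hold]; j=6 S=223.1833 intr=0.0000 cont=0.0000 V=0.0000[hold]  S*(6)=74.2348
k=5: j=0 S=66.4970 intr=35.7630 cont=35.3790 V=35.7630[EX]; j=1 S=82.8730 intr=19.3870 cont=19.0588 V=19.3870[EX]; j=2 S=103.2818 intr=0.0000 cont=5.0127 V=5.0127[hold]; j=3 S=128.7166 intr=0.0000 cont=0.0000 V=0.0000[hold]; j=4 S=160.4152 intr=0.0000 cont=0.0000 V=0.0000[hold]; j=5 S=199.9200 intr=0.0000 cont=0.0000 V=0.0000[hold]  S*(5)=82.8730
k=4: j=0 S=74.2348 intr=28.0252 cont=27.6412 V=28.0252[EX]; j=1 S=92.5164 intr=9.7436 cont=12.3031 V=12.3031[hold]; j=2 S=115.3000 intr=0.0000 cont=2.5489 V=2.5489[hold]; j=3 S=143.6945 intr=0.0000 cont=0.0000 V=0.0000[hold]; j=4 S=179.0816 intr=0.0000 cont=0.0000 V=0.0000[hold]  S*(4)=74.2348
k=3: j=0 S=82.8730 intr=19.3870 cont=20.2514 V=20.2514[hold]; j=1 S=103.2818 intr=0.0000 cont=7.4992 V=7.4992[hold]; j=2 S=128.7166 intr=0.0000 cont=1.2961 V=1.2961[hold]; j=3 S=160.4152 intr=0.0000 cont=0.0000 V=0.0000[hold]  S*(3)=-
k=2: j=0 S=92.5164 intr=9.7436 cont=13.9554 V=13.9554[hold]; j=1 S=115.3000 intr=0.0000 cont=4.4455 V=4.4455[hold]; j=2 S=143.6945 intr=0.0000 cont=0.6591 V=0.6591[hold]  S*(2)=-
k=1: j=0 S=103.2818 intr=0.0000 cont=9.2645 V=9.2645[hold]; j=1 S=128.7166 intr=0.0000 cont=2.5819 V=2.5819[hold]  S*(1)=-
k=0: j=0 S=115.3000 intr=0.0000 cont=5.9702 V=5.9702[hold]  S*(0)=-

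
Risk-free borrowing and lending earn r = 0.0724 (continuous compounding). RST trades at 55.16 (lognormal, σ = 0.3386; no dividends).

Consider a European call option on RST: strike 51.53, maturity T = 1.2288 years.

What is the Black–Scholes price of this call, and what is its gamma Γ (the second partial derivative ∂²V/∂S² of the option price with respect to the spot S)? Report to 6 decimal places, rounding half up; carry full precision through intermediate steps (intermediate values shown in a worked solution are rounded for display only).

price = 12.270512
Γ = 0.016036

σ√T = 0.3386·√1.2288 = 0.375342
d₁ = (ln(S/K) + (r+σ²/2)T) / (σ√T) = (ln(55.16/51.53) + (0.0724+0.3386²/2)·1.2288) / 0.375342 = (0.068074 + 0.159406) / 0.375342 = 0.606060
d₂ = d₁ − σ√T = 0.606060 − 0.375342 = 0.230718
e^{−rT} = 0.914877
N(d₁) = 0.727763,  N(d₂) = 0.591233
Call price V = S·N(d₁) − K·e^{−rT}·N(d₂) = 40.143380 − 27.872869 = 12.270512
φ(d₁) = (1/√(2π))·e^{−d₁²/2} = 0.332009
Γ = φ(d₁) / (S·σ·√T) = 0.016036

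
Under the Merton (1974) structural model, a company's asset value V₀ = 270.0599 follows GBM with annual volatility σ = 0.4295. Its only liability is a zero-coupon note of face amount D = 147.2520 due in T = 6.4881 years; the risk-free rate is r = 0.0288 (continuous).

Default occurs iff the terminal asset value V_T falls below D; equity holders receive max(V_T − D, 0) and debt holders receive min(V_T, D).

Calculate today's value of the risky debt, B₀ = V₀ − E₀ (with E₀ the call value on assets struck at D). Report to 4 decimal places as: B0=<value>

Apply the equity-as-call identities (strike 147.2520, horizon 6.4881 years):
d₁ = [ln(V₀/D) + (r + σ²/2)T] / (σ√T)
   = [ln(270.0599/147.2520) + (0.0288 + 0.5·0.4295²)·6.4881] / (0.4295·√6.4881)
   = [0.606498 + 0.785288] / 1.094012 = 1.272186
d₂ = d₁ − σ√T = 1.272186 − 1.094012 = 0.178174
N(d₁) = 0.898346,  N(d₂) = 0.570707,  e^(−rT) = 0.829562
E₀ = V₀·N(d₁) − D·e^(−rT)·N(d₂)
   = 270.0599·0.898346 − 147.2520·0.829562·0.570707 = 172.892830
B₀ = V₀ − E₀ = 270.0599 − 172.892830 = 97.167070

B0=97.1671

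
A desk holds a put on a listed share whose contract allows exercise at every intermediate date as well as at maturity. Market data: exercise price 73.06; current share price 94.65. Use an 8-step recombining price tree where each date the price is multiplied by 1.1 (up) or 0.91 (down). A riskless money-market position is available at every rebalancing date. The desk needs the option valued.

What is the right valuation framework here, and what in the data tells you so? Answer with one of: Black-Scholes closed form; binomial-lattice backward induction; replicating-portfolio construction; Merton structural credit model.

framework: binomial-lattice backward induction

Key observation: the exercise right at every one of the 8 steps is what matters: each node needs max(73.06 − S, continuation), which only the stepwise tree valuation starting from spot 94.65 delivers.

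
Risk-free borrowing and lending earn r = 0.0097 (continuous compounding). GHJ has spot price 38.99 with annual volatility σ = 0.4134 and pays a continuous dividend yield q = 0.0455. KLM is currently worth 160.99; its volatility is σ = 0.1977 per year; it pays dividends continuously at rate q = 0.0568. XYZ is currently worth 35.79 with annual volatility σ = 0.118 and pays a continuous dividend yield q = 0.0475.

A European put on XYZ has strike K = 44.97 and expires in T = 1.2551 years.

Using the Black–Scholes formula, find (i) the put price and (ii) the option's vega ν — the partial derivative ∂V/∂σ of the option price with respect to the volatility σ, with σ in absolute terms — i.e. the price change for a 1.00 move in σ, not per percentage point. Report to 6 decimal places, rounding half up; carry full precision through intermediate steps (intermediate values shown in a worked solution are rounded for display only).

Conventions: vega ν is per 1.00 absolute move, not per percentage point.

σ√T = 0.118·√1.2551 = 0.132197
d₁ = (ln(S/K) + (r−q+σ²/2)T) / (σ√T) = (ln(35.79/44.97) + (0.0097−0.0475+0.118²/2)·1.2551) / 0.132197 = (-0.228327 − 0.038705) / 0.132197 = -2.019956
d₂ = d₁ − σ√T = -2.019956 − 0.132197 = -2.152153
e^{−rT} = 0.987899
e^{−qT} = 0.942125
N(−d₁) = 0.978306,  N(−d₂) = 0.984307
Put price V = K·e^{−rT}·N(−d₂) − S·e^{−qT}·N(−d₁) = 43.728674 − 32.987164 = 10.741510
φ(d₁) = (1/√(2π))·e^{−d₁²/2} = 0.051868
ν = S·e^{−qT}·φ(d₁)·√T = 1.959343

price = 10.741510
ν = 1.959343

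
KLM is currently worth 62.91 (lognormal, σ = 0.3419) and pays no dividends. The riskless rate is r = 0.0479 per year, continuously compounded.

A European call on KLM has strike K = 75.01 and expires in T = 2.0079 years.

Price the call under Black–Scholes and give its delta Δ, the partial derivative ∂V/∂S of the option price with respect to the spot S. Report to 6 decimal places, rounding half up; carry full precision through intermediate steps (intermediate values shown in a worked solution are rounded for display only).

price = 10.096124
Δ = 0.530947

σ√T = 0.3419·√2.0079 = 0.484474
d₁ = (ln(S/K) + (r+σ²/2)T) / (σ√T) = (ln(62.91/75.01) + (0.0479+0.3419²/2)·2.0079) / 0.484474 = (-0.175916 + 0.213536) / 0.484474 = 0.077650
d₂ = d₁ − σ√T = 0.077650 − 0.484474 = -0.406823
e^{−rT} = 0.908302
N(d₁) = 0.530947,  N(d₂) = 0.342069
Call price V = S·N(d₁) − K·e^{−rT}·N(d₂) = 33.401865 − 23.305741 = 10.096124
Δ = N(d₁) = 0.530947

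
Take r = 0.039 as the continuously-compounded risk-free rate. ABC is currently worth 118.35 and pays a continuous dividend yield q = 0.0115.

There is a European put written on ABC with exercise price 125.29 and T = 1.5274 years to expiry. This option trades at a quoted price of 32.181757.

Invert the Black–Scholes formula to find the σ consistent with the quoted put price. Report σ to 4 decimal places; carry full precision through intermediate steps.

sigma = 0.5523

At σ = 0.5523 the Black–Scholes value reproduces the quote:
σ√T = 0.5523·√1.5274 = 0.682577
d₁ = (ln(S/K) + (r−q+σ²/2)T) / (σ√T) = (ln(118.35/125.29) + (0.039−0.0115+0.5523²/2)·1.5274) / 0.682577 = (-0.056985 + 0.274959) / 0.682577 = 0.319340
d₂ = d₁ − σ√T = 0.319340 − 0.682577 = -0.363236
e^{−rT} = 0.942171
e^{−qT} = 0.982588
N(−d₁) = 0.374734,  N(−d₂) = 0.641786
V = K·e^{−rT}·N(−d₂) − S·e^{−qT}·N(−d₁) = 75.759347 − 43.577590 = 32.181757 (matching the quote); vega is positive throughout, so no other σ reproduces this price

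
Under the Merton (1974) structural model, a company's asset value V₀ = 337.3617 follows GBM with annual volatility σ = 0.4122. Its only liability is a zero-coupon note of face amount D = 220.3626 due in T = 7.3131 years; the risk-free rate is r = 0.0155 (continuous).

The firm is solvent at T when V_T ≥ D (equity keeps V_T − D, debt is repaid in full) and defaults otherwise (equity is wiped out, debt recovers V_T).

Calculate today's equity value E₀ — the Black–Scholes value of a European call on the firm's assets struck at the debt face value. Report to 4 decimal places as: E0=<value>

E0=194.5217

Work the structural quantities from V₀ = 337.3617 against face 220.3626:
d₁ = [ln(V₀/D) + (r + σ²/2)T] / (σ√T)
   = [ln(337.3617/220.3626) + (0.0155 + 0.5·0.4122²)·7.3131] / (0.4122·√7.3131)
   = [0.425881 + 0.734633] / 1.114702 = 1.041099
d₂ = d₁ − σ√T = 1.041099 − 1.114702 = -0.073603
N(d₁) = 0.851085,  N(d₂) = 0.470663,  e^(−rT) = 0.892835
E₀ = V₀·N(d₁) − D·e^(−rT)·N(d₂)
   = 337.3617·0.851085 − 220.3626·0.892835·0.470663 = 194.521732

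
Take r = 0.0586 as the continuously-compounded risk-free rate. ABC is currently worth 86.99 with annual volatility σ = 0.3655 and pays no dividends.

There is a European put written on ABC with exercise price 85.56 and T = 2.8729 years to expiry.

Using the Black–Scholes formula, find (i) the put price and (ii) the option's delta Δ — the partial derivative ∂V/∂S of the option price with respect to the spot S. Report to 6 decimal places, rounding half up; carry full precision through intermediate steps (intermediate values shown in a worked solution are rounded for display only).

σ√T = 0.3655·√2.8729 = 0.619509
d₁ = (ln(S/K) + (r+σ²/2)T) / (σ√T) = (ln(86.99/85.56) + (0.0586+0.3655²/2)·2.8729) / 0.619509 = (0.016575 + 0.360248) / 0.619509 = 0.608261
d₂ = d₁ − σ√T = 0.608261 − 0.619509 = -0.011248
e^{−rT} = 0.845056
N(−d₁) = 0.271507,  N(−d₂) = 0.504487
Put price V = K·e^{−rT}·N(−d₂) − S·N(−d₁) = 36.475962 − 23.618422 = 12.857540
Δ = −N(−d₁) = -0.271507

price = 12.857540
Δ = -0.271507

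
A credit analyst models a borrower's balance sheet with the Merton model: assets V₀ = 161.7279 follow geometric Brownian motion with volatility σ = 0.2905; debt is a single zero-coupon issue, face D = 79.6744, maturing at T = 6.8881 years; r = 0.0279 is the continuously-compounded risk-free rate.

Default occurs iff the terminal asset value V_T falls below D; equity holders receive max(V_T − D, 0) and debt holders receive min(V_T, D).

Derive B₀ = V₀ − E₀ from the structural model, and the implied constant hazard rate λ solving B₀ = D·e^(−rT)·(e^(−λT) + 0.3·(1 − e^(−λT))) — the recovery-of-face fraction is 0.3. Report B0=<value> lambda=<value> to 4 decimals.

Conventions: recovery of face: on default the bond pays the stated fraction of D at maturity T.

B0=61.3731 lambda=0.0145

With assets at 161.7279 and a single debt payment of 79.6744 at 6.8881 years:
d₁ = [ln(V₀/D) + (r + σ²/2)T] / (σ√T)
   = [ln(161.7279/79.6744) + (0.0279 + 0.5·0.2905²)·6.8881] / (0.2905·√6.8881)
   = [0.707967 + 0.482822] / 0.762423 = 1.561849
d₂ = d₁ − σ√T = 1.561849 − 0.762423 = 0.799426
N(d₁) = 0.940838,  N(d₂) = 0.787978,  e^(−rT) = 0.825160
E₀ = V₀·N(d₁) − D·e^(−rT)·N(d₂)
   = 161.7279·0.940838 − 79.6744·0.825160·0.787978 = 100.354841
B₀ = V₀ − E₀ = 161.7279 − 100.354841 = 61.373059
e^(−λT) = (B₀·e^(rT)/D − 0.3)/(1 − 0.3) = (61.3731·1.211886/79.6744 − 0.3)/0.7 = 0.90502081
λ = −ln(0.90502081)/6.8881 = 0.014488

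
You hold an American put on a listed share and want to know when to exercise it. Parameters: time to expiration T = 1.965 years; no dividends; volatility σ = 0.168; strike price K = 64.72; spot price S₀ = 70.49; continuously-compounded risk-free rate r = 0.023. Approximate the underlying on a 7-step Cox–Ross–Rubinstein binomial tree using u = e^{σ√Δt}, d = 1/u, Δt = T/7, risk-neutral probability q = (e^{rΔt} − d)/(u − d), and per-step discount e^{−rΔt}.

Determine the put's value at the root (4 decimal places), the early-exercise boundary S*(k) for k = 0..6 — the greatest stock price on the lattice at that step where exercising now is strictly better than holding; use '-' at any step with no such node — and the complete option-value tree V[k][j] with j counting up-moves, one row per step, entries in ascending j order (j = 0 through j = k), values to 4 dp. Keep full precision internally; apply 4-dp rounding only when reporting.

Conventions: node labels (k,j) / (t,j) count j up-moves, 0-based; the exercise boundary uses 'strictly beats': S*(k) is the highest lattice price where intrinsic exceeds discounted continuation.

price = 2.8719
boundary = - - - - 49.3742 53.9706 58.9948
tree:
2.8719
4.6236 1.2524
7.2095 2.2378 0.3369
10.7954 3.9111 0.6844 0.0127
15.3458 6.6307 1.3899 0.0262 0.0000
19.5507 10.7494 2.8215 0.0544 0.0000 0.0000
23.3975 15.3458 5.7252 0.1126 0.0000 0.0000 0.0000
26.9167 19.5507 10.7494 0.2332 0.0000 0.0000 0.0000 0.0000

Δt=0.28071  u=1.09309  d=0.91484  q=0.51410  discount=0.99356
step 7 (expiry): payoffs max(K−S,0) = 26.9167 19.5507 10.7494 0.2332 0.0000 0.0000 0.0000 0.0000
step 6: (k=6,j=0): S=41.3225, K−S=23.3975, hold=22.9810 ⇒ V=23.3975 exercise | (k=6,j=1): S=49.3742, K−S=15.3458, hold=14.9293 ⇒ V=15.3458 exercise | (k=6,j=2): S=58.9948, K−S=5.7252, hold=5.3087 ⇒ V=5.7252 exercise | (k=6,j=3): S=70.4900, K−S=0.0000, hold=0.1126 ⇒ V=0.1126 continue | (k=6,j=4): S=84.2250, K−S=0.0000, hold=0.0000 ⇒ V=0.0000 continue | (k=6,j=5): S=100.6363, K−S=0.0000, hold=0.0000 ⇒ V=0.0000 continue | (k=6,j=6): S=120.2453, K−S=0.0000, hold=0.0000 ⇒ V=0.0000 continue  boundary S*=58.9948
step 5: (k=5,j=0): S=45.1693, K−S=19.5507, hold=19.1342 ⇒ V=19.5507 exercise | (k=5,j=1): S=53.9706, K−S=10.7494, hold=10.3329 ⇒ V=10.7494 exercise | (k=5,j=2): S=64.4868, K−S=0.2332, hold=2.8215 ⇒ V=2.8215 continue | (k=5,j=3): S=77.0521, K−S=0.0000, hold=0.0544 ⇒ V=0.0544 continue | (k=5,j=4): S=92.0657, K−S=0.0000, hold=0.0000 ⇒ V=0.0000 continue | (k=5,j=5): S=110.0048, K−S=0.0000, hold=0.0000 ⇒ V=0.0000 continue  boundary S*=53.9706
step 4: (k=4,j=0): S=49.3742, K−S=15.3458, hold=14.9293 ⇒ V=15.3458 exercise | (k=4,j=1): S=58.9948, K−S=5.7252, hold=6.6307 ⇒ V=6.6307 continue | (k=4,j=2): S=70.4900, K−S=0.0000, hold=1.3899 ⇒ V=1.3899 continue | (k=4,j=3): S=84.2250, K−S=0.0000, hold=0.0262 ⇒ V=0.0262 continue | (k=4,j=4): S=100.6363, K−S=0.0000, hold=0.0000 ⇒ V=0.0000 continue  boundary S*=49.3742
step 3: (k=3,j=0): S=53.9706, K−S=10.7494, hold=10.7954 ⇒ V=10.7954 continue | (k=3,j=1): S=64.4868, K−S=0.2332, hold=3.9111 ⇒ V=3.9111 continue | (k=3,j=2): S=77.0521, K−S=0.0000, hold=0.6844 ⇒ V=0.6844 continue | (k=3,j=3): S=92.0657, K−S=0.0000, hold=0.0127 ⇒ V=0.0127 continue  boundary S*=-
step 2: (k=2,j=0): S=58.9948, K−S=5.7252, hold=7.2095 ⇒ V=7.2095 continue | (k=2,j=1): S=70.4900, K−S=0.0000, hold=2.2378 ⇒ V=2.2378 continue | (k=2,j=2): S=84.2250, K−S=0.0000, hold=0.3369 ⇒ V=0.3369 continue  boundary S*=-
step 1: (k=1,j=0): S=64.4868, K−S=0.2332, hold=4.6236 ⇒ V=4.6236 continue | (k=1,j=1): S=77.0521, K−S=0.0000, hold=1.2524 ⇒ V=1.2524 continue  boundary S*=-
step 0: (k=0,j=0): S=70.4900, K−S=0.0000, hold=2.8719 ⇒ V=2.8719 continue  boundary S*=-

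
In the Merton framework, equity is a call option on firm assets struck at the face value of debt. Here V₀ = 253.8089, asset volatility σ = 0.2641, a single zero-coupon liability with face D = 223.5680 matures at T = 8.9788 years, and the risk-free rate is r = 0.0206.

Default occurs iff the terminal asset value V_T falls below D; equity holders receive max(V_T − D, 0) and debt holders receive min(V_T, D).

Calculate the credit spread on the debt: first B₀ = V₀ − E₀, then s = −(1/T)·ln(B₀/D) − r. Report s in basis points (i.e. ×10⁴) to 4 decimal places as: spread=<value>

Equity is a call on the firm's assets struck at D = 223.5680:
d₁ = [ln(V₀/D) + (r + σ²/2)T] / (σ√T)
   = [ln(253.8089/223.5680) + (0.0206 + 0.5·0.2641²)·8.9788] / (0.2641·√8.9788)
   = [0.126866 + 0.498094] / 0.791366 = 0.789722
d₂ = d₁ − σ√T = 0.789722 − 0.791366 = -0.001644
N(d₁) = 0.785155,  N(d₂) = 0.499344,  e^(−rT) = 0.831135
E₀ = V₀·N(d₁) − D·e^(−rT)·N(d₂)
   = 253.8089·0.785155 − 223.5680·0.831135·0.499344 = 106.493627
B₀ = V₀ − E₀ = 253.8089 − 106.493627 = 147.315273
spread = −(1/T)·ln(B₀/D) − r = −(1/8.9788)·ln(147.315273/223.5680) − 0.0206 = 0.02585839
in basis points: 0.02585839 × 10⁴ = 258.5839 bp

spread=258.5839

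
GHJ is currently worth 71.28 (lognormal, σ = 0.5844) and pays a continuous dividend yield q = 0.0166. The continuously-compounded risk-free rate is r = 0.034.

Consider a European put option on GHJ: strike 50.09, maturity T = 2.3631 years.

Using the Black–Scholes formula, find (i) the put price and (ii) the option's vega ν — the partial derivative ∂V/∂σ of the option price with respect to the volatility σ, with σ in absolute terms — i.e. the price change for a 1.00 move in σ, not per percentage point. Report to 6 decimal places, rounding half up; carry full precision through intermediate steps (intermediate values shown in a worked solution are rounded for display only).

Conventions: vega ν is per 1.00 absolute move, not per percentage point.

price = 10.467399
ν = 28.345473

σ√T = 0.5844·√2.3631 = 0.898362
d₁ = (ln(S/K) + (r−q+σ²/2)T) / (σ√T) = (ln(71.28/50.09) + (0.034−0.0166+0.5844²/2)·2.3631) / 0.898362 = (0.352794 + 0.444645) / 0.898362 = 0.887659
d₂ = d₁ − σ√T = 0.887659 − 0.898362 = -0.010702
e^{−rT} = 0.922798
e^{−qT} = 0.961532
N(−d₁) = 0.187362,  N(−d₂) = 0.504270
Put price V = K·e^{−rT}·N(−d₂) − S·e^{−qT}·N(−d₁) = 23.308816 − 12.841416 = 10.467399
φ(d₁) = (1/√(2π))·e^{−d₁²/2} = 0.269037
ν = S·e^{−qT}·φ(d₁)·√T = 28.345473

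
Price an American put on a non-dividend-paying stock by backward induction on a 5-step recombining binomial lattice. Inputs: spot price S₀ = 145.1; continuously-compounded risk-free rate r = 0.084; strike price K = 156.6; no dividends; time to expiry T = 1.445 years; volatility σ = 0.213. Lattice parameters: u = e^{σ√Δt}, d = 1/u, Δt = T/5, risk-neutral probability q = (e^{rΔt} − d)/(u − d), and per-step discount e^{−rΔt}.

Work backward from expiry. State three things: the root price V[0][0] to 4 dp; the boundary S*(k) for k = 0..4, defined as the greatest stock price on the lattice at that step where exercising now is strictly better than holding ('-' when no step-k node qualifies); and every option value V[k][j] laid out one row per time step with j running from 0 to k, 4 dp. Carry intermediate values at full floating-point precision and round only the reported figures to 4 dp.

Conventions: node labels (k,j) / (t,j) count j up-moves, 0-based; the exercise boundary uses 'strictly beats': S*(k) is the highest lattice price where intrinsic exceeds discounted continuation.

Δt=0.28900, u=1.12132, d=0.89181, q=0.57847, disc=e^(-rΔt)=0.97602
k=5 terminal: V=max(K-S,0) → 74.7496 53.6848 27.1989 0.0000 0.0000 0.0000
k=4: j=0 S=91.7804 intr=64.8196 cont=61.0637 V=64.8196[EX]; j=1 S=115.4008 intr=41.1992 cont=37.4434 V=41.1992[EX]; j=2 S=145.1000 intr=11.5000 cont=11.1901 V=11.5000[EX]; j=3 S=182.4425 intr=0.0000 cont=0.0000 V=0.0000[hold]; j=4 S=229.3955 intr=0.0000 cont=0.0000 V=0.0000[hold]  S*(4)=145.1000
k=3: j=0 S=102.9152 intr=53.6848 cont=49.9290 V=53.6848[EX]; j=1 S=129.4011 intr=27.1989 cont=23.4430 V=27.1989[EX]; j=2 S=162.7035 intr=0.0000 cont=4.7313 V=4.7313[hold]; j=3 S=204.5764 intr=0.0000 cont=0.0000 V=0.0000[hold]  S*(3)=129.4011
k=2: j=0 S=115.4008 intr=41.1992 cont=37.4434 V=41.1992[EX]; j=1 S=145.1000 intr=11.5000 cont=13.8614 V=13.8614[hold]; j=2 S=182.4425 intr=0.0000 cont=1.9466 V=1.9466[hold]  S*(2)=115.4008
k=1: j=0 S=129.4011 intr=27.1989 cont=24.7763 V=27.1989[EX]; j=1 S=162.7035 intr=0.0000 cont=6.8019 V=6.8019[hold]  S*(1)=129.4011
k=0: j=0 S=145.1000 intr=11.5000 cont=15.0305 V=15.0305[hold]  S*(0)=-

price = 15.0305
boundary = - 129.4011 115.4008 129.4011 145.1000
tree:
15.0305
27.1989 6.8019
41.1992 13.8614 1.9466
53.6848 27.1989 4.7313 0.0000
64.8196 41.1992 11.5000 0.0000 0.0000
74.7496 53.6848 27.1989 0.0000 0.0000 0.0000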